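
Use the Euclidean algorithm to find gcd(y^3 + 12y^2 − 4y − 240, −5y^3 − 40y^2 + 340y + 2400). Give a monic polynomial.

y^2 + 16y + 60

Apply the Euclidean algorithm:
  y^3 + 12y^2 − 4y − 240 = (−1/5)(−5y^3 − 40y^2 + 340y + 2400) + (4y^2 + 64y + 240)
  −5y^3 − 40y^2 + 340y + 2400 = (−(5/4)y + 10)(4y^2 + 64y + 240) + (0)
Last nonzero remainder: 4y^2 + 64y + 240. Dividing through by 4 gives the monic gcd y^2 + 16y + 60.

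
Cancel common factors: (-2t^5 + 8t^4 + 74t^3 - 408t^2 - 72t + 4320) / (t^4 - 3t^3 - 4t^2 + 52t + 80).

(-2t^3 - 6t^2 + 72t + 216)/(t^2 + 4t + 4)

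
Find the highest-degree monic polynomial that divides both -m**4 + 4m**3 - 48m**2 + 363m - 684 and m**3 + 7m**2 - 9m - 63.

Apply the Euclidean algorithm:
  -m**4 + 4m**3 - 48m**2 + 363m - 684 = (-m + 11)(m**3 + 7m**2 - 9m - 63) + (-134m**2 + 399m + 9)
  m**3 + 7m**2 - 9m - 63 = (-(1/134)m - 1337/17956)(-134m**2 + 399m + 9) + ((373065/17956)m - 1119195/17956)
  -134m**2 + 399m + 9 = (-(2406104/373065)m - 17956/124355)((373065/17956)m - 1119195/17956) + (0)
Last nonzero remainder: (373065/17956)m - 1119195/17956. Dividing through by 373065/17956 gives the monic gcd m - 3.

m - 3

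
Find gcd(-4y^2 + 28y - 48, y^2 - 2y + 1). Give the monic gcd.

1

Apply the Euclidean algorithm:
  -4y^2 + 28y - 48 = (-4)(y^2 - 2y + 1) + (20y - 44)
  y^2 - 2y + 1 = ((1/20)y + 1/100)(20y - 44) + (36/25)
  20y - 44 = ((125/9)y - 275/9)(36/25) + (0)
The last nonzero remainder is the constant 36/25, so the polynomials are coprime and gcd = 1.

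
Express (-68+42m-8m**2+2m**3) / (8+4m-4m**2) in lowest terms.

Repeated division with remainder:
  2m**3-8m**2+42m-68 = (-(1/2)m+3/2)(-4m**2+4m+8) + (40m-80)
  -4m**2+4m+8 = (-(1/10)m-1/10)(40m-80) + (0)
Last nonzero remainder: 40m-80. Dividing through by 40 gives the monic gcd m-2.
Cancel m-2 from numerator and denominator to get the reduced form.

(-17+2m-m**2)/(2+2m)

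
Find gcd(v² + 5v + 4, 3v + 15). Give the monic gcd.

Apply the Euclidean algorithm:
  v² + 5v + 4 = ((1/3)v)(3v + 15) + (4)
  3v + 15 = ((3/4)v + 15/4)(4) + (0)
The last nonzero remainder is the constant 4, so the polynomials are coprime and gcd = 1.

1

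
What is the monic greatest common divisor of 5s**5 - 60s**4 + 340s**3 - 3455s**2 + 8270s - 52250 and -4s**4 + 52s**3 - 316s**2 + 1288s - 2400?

Repeated division with remainder:
  5s**5 - 60s**4 + 340s**3 - 3455s**2 + 8270s - 52250 = (-(5/4)s - 5/4)(-4s**4 + 52s**3 - 316s**2 + 1288s - 2400) + (10s**3 - 2240s**2 + 6880s - 55250)
  -4s**4 + 52s**3 - 316s**2 + 1288s - 2400 = (-(2/5)s - 422/5)(10s**3 - 2240s**2 + 6880s - 55250) + (-186620s**2 + 559860s - 4665500)
  10s**3 - 2240s**2 + 6880s - 55250 = (-(1/18662)s + 221/18662)(-186620s**2 + 559860s - 4665500) + (0)
Last nonzero remainder: -186620s**2 + 559860s - 4665500. Dividing through by -186620 gives the monic gcd s**2 - 3s + 25.

s**2 - 3s + 25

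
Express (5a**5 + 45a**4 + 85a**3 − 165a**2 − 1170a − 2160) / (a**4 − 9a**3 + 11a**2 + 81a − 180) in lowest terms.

(5a**3 + 45a**2 + 130a + 240)/(a**2 − 9a + 20)

Euclidean algorithm in ℚ[a]:
  5a**5 + 45a**4 + 85a**3 − 165a**2 − 1170a − 2160 = (5a + 90)(a**4 − 9a**3 + 11a**2 + 81a − 180) + (840a**3 − 1560a**2 − 7560a + 14040)
  a**4 − 9a**3 + 11a**2 + 81a − 180 = ((1/840)a − 5/588)(840a**3 − 1560a**2 − 7560a + 14040) + ((330/49)a**2 − 2970/49)
  840a**3 − 1560a**2 − 7560a + 14040 = ((1372/11)a − 2548/11)((330/49)a**2 − 2970/49) + (0)
Last nonzero remainder: (330/49)a**2 − 2970/49. Dividing through by 330/49 gives the monic gcd a**2 − 9.
Cancel a**2 − 9 from numerator and denominator to get the reduced form.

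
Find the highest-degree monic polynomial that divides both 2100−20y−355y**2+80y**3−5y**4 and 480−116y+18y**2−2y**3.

−6+y

Apply the Euclidean algorithm:
  −5y**4+80y**3−355y**2−20y+2100 = ((5/2)y−35/2)(−2y**3+18y**2−116y+480) + (250y**2−3250y+10500)
  −2y**3+18y**2−116y+480 = (−(1/125)y−4/125)(250y**2−3250y+10500) + (−136y+816)
  250y**2−3250y+10500 = (−(125/68)y+875/68)(−136y+816) + (0)
Last nonzero remainder: −136y+816. Dividing through by −136 gives the monic gcd y−6.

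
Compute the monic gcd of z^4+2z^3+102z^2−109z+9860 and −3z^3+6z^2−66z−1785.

Apply the Euclidean algorithm:
  z^4+2z^3+102z^2−109z+9860 = (−(1/3)z−4/3)(−3z^3+6z^2−66z−1785) + (88z^2−792z+7480)
  −3z^3+6z^2−66z−1785 = (−(3/88)z−21/88)(88z^2−792z+7480) + (0)
Last nonzero remainder: 88z^2−792z+7480. Dividing through by 88 gives the monic gcd z^2−9z+85.

z^2−9z+85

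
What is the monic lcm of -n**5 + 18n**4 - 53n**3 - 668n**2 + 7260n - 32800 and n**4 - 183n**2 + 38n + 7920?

n**7 - 16n**6 - 82n**5 + 2556n**4 - 11171n**3 - 47852n**2 + 784340n - 3247200

Euclidean algorithm in ℚ[n]:
  -n**5 + 18n**4 - 53n**3 - 668n**2 + 7260n - 32800 = (-n + 18)(n**4 - 183n**2 + 38n + 7920) + (-236n**3 + 2664n**2 + 14496n - 175360)
  n**4 - 183n**2 + 38n + 7920 = (-(1/236)n - 333/6962)(-236n**3 + 2664n**2 + 14496n - 175360) + ((20349/3481)n**2 - (40698/3481)n - 1627920/3481)
  -236n**3 + 2664n**2 + 14496n - 175360 = (-(821516/20349)n + 7630352/20349)((20349/3481)n**2 - (40698/3481)n - 1627920/3481) + (0)
Last nonzero remainder: (20349/3481)n**2 - (40698/3481)n - 1627920/3481. Dividing through by 20349/3481 gives the monic gcd n**2 - 2n - 80.
Then lcm(f, g) = f·g / gcd(f, g); expanding and making the result monic gives the answer.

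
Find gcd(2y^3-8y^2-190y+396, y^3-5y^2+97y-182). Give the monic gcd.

y-2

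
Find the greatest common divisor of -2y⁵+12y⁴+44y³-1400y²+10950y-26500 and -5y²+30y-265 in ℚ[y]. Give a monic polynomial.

y²-6y+53

By polynomial division,
  -2y⁵+12y⁴+44y³-1400y²+10950y-26500 = ((2/5)y³-30y+100)(-5y²+30y-265) + (0)
Last nonzero remainder: -5y²+30y-265. Dividing through by -5 gives the monic gcd y²-6y+53.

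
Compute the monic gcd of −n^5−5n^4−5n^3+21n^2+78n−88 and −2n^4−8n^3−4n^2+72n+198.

Repeated division with remainder:
  −n^5−5n^4−5n^3+21n^2+78n−88 = ((1/2)n+1/2)(−2n^4−8n^3−4n^2+72n+198) + (n^3−13n^2−57n−187)
  −2n^4−8n^3−4n^2+72n+198 = (−2n−34)(n^3−13n^2−57n−187) + (−560n^2−2240n−6160)
  n^3−13n^2−57n−187 = (−(1/560)n+17/560)(−560n^2−2240n−6160) + (0)
Last nonzero remainder: −560n^2−2240n−6160. Dividing through by −560 gives the monic gcd n^2+4n+11.

n^2+4n+11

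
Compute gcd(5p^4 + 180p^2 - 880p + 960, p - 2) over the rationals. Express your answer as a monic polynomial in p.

Repeated division with remainder:
  5p^4 + 180p^2 - 880p + 960 = (5p^3 + 10p^2 + 200p - 480)(p - 2) + (0)
The last nonzero remainder p - 2 is already monic.

p - 2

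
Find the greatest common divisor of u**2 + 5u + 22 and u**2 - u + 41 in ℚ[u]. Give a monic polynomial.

Apply the Euclidean algorithm:
  u**2 + 5u + 22 = (u**2 - u + 41) + (6u - 19)
  u**2 - u + 41 = ((1/6)u + 13/36)(6u - 19) + (1723/36)
  6u - 19 = ((216/1723)u - 684/1723)(1723/36) + (0)
The last nonzero remainder is the constant 1723/36, so the polynomials are coprime and gcd = 1.

1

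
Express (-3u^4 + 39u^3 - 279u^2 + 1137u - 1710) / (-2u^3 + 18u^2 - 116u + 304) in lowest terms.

(3u^2 - 24u + 45)/(2u - 8)

Euclidean algorithm in ℚ[u]:
  -3u^4 + 39u^3 - 279u^2 + 1137u - 1710 = ((3/2)u - 6)(-2u^3 + 18u^2 - 116u + 304) + (3u^2 - 15u + 114)
  -2u^3 + 18u^2 - 116u + 304 = (-(2/3)u + 8/3)(3u^2 - 15u + 114) + (0)
Last nonzero remainder: 3u^2 - 15u + 114. Dividing through by 3 gives the monic gcd u^2 - 5u + 38.
Cancel u^2 - 5u + 38 from numerator and denominator to get the reduced form.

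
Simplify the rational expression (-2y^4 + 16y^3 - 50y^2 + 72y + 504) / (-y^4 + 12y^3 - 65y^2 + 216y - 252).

(2y + 4)/(y - 2)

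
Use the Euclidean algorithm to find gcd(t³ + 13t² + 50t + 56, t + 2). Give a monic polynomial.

By polynomial division,
  t³ + 13t² + 50t + 56 = (t² + 11t + 28)(t + 2) + (0)
The last nonzero remainder t + 2 is already monic.

t + 2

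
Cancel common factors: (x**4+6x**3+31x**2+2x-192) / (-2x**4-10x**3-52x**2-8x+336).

(-x**2-5x-32)/(2x**2+8x+56)

Euclidean algorithm in ℚ[x]:
  x**4+6x**3+31x**2+2x-192 = (-1/2)(-2x**4-10x**3-52x**2-8x+336) + (x**3+5x**2-2x-24)
  -2x**4-10x**3-52x**2-8x+336 = (-2x)(x**3+5x**2-2x-24) + (-56x**2-56x+336)
  x**3+5x**2-2x-24 = (-(1/56)x-1/14)(-56x**2-56x+336) + (0)
Last nonzero remainder: -56x**2-56x+336. Dividing through by -56 gives the monic gcd x**2+x-6.
Cancel x**2+x-6 from numerator and denominator to get the reduced form.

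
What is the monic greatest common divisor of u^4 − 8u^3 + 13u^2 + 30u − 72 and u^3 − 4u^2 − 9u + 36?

u^2 − 7u + 12

Euclidean algorithm in ℚ[u]:
  u^4 − 8u^3 + 13u^2 + 30u − 72 = (u − 4)(u^3 − 4u^2 − 9u + 36) + (6u^2 − 42u + 72)
  u^3 − 4u^2 − 9u + 36 = ((1/6)u + 1/2)(6u^2 − 42u + 72) + (0)
Last nonzero remainder: 6u^2 − 42u + 72. Dividing through by 6 gives the monic gcd u^2 − 7u + 12.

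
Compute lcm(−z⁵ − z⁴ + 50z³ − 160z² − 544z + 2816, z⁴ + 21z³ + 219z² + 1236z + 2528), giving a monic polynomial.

Repeated division with remainder:
  −z⁵ − z⁴ + 50z³ − 160z² − 544z + 2816 = (−z + 20)(z⁴ + 21z³ + 219z² + 1236z + 2528) + (−151z³ − 3304z² − 22736z − 47744)
  z⁴ + 21z³ + 219z² + 1236z + 2528 = (−(1/151)z + 133/22801)(−151z³ − 3304z² − 22736z − 47744) + ((1999715/22801)z² + (23996580/22801)z + 63990880/22801)
  −151z³ − 3304z² − 22736z − 47744 = (−(3442951/1999715)z − 34019092/1999715)((1999715/22801)z² + (23996580/22801)z + 63990880/22801) + (0)
Last nonzero remainder: (1999715/22801)z² + (23996580/22801)z + 63990880/22801. Dividing through by 1999715/22801 gives the monic gcd z² + 12z + 32.
Then lcm(f, g) = f·g / gcd(f, g); expanding and making the result monic gives the answer.

z⁷ + 10z⁶ + 38z⁵ − 211z⁴ − 1966z³ + 14720z² + 17632z − 222464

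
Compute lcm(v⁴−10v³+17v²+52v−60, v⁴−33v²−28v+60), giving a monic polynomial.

Repeated division with remainder:
  v⁴−10v³+17v²+52v−60 = (v⁴−33v²−28v+60) + (−10v³+50v²+80v−120)
  v⁴−33v²−28v+60 = (−(1/10)v−1/2)(−10v³+50v²+80v−120) + (0)
Last nonzero remainder: −10v³+50v²+80v−120. Dividing through by −10 gives the monic gcd v³−5v²−8v+12.
Then lcm(f, g) = f·g / gcd(f, g); expanding and making the result monic gives the answer.

v⁵−5v⁴−33v³+137v²+200v−300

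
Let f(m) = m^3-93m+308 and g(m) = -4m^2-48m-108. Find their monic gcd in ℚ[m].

1

Euclidean algorithm in ℚ[m]:
  m^3-93m+308 = (-(1/4)m+3)(-4m^2-48m-108) + (24m+632)
  -4m^2-48m-108 = (-(1/6)m+43/18)(24m+632) + (-14560/9)
  24m+632 = (-(27/1820)m-711/1820)(-14560/9) + (0)
The last nonzero remainder is the constant -14560/9, so the polynomials are coprime and gcd = 1.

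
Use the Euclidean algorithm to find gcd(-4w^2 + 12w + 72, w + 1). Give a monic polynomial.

1

By polynomial division,
  -4w^2 + 12w + 72 = (-4w + 16)(w + 1) + (56)
  w + 1 = ((1/56)w + 1/56)(56) + (0)
The last nonzero remainder is the constant 56, so the polynomials are coprime and gcd = 1.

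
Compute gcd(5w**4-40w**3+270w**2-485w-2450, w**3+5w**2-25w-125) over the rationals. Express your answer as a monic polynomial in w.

Apply the Euclidean algorithm:
  5w**4-40w**3+270w**2-485w-2450 = (5w-65)(w**3+5w**2-25w-125) + (720w**2-1485w-10575)
  w**3+5w**2-25w-125 = ((1/720)w+113/11520)(720w**2-1485w-10575) + ((1089/256)w-5445/256)
  720w**2-1485w-10575 = ((20480/121)w+60160/121)((1089/256)w-5445/256) + (0)
Last nonzero remainder: (1089/256)w-5445/256. Dividing through by 1089/256 gives the monic gcd w-5.

w-5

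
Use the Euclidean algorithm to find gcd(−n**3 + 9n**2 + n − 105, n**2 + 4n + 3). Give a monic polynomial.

Apply the Euclidean algorithm:
  −n**3 + 9n**2 + n − 105 = (−n + 13)(n**2 + 4n + 3) + (−48n − 144)
  n**2 + 4n + 3 = (−(1/48)n − 1/48)(−48n − 144) + (0)
Last nonzero remainder: −48n − 144. Dividing through by −48 gives the monic gcd n + 3.

n + 3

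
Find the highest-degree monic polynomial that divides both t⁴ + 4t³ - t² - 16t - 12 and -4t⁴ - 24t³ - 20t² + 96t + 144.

t³ + 3t² - 4t - 12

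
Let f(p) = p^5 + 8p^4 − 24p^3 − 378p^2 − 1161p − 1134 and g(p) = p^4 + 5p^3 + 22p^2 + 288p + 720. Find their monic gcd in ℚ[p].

Apply the Euclidean algorithm:
  p^5 + 8p^4 − 24p^3 − 378p^2 − 1161p − 1134 = (p + 3)(p^4 + 5p^3 + 22p^2 + 288p + 720) + (−61p^3 − 732p^2 − 2745p − 3294)
  p^4 + 5p^3 + 22p^2 + 288p + 720 = (−(1/61)p + 7/61)(−61p^3 − 732p^2 − 2745p − 3294) + (61p^2 + 549p + 1098)
  −61p^3 − 732p^2 − 2745p − 3294 = (−p − 3)(61p^2 + 549p + 1098) + (0)
Last nonzero remainder: 61p^2 + 549p + 1098. Dividing through by 61 gives the monic gcd p^2 + 9p + 18.

p^2 + 9p + 18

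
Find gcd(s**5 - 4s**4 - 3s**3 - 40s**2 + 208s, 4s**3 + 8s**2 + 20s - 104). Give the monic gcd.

s**2 + 4s + 13

Repeated division with remainder:
  s**5 - 4s**4 - 3s**3 - 40s**2 + 208s = ((1/4)s**2 - (3/2)s + 1)(4s**3 + 8s**2 + 20s - 104) + (8s**2 + 32s + 104)
  4s**3 + 8s**2 + 20s - 104 = ((1/2)s - 1)(8s**2 + 32s + 104) + (0)
Last nonzero remainder: 8s**2 + 32s + 104. Dividing through by 8 gives the monic gcd s**2 + 4s + 13.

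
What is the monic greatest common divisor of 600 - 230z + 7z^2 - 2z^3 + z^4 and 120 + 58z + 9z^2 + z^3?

Euclidean algorithm in ℚ[z]:
  z^4 - 2z^3 + 7z^2 - 230z + 600 = (z - 11)(z^3 + 9z^2 + 58z + 120) + (48z^2 + 288z + 1920)
  z^3 + 9z^2 + 58z + 120 = ((1/48)z + 1/16)(48z^2 + 288z + 1920) + (0)
Last nonzero remainder: 48z^2 + 288z + 1920. Dividing through by 48 gives the monic gcd z^2 + 6z + 40.

40 + 6z + z^2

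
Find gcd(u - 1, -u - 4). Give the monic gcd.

1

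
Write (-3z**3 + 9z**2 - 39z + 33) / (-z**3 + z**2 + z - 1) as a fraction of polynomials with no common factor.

By polynomial division,
  -3z**3 + 9z**2 - 39z + 33 = (3)(-z**3 + z**2 + z - 1) + (6z**2 - 42z + 36)
  -z**3 + z**2 + z - 1 = (-(1/6)z - 1)(6z**2 - 42z + 36) + (-35z + 35)
  6z**2 - 42z + 36 = (-(6/35)z + 36/35)(-35z + 35) + (0)
Last nonzero remainder: -35z + 35. Dividing through by -35 gives the monic gcd z - 1.
Cancel z - 1 from numerator and denominator to get the reduced form.

(3z**2 - 6z + 33)/(z**2 - 1)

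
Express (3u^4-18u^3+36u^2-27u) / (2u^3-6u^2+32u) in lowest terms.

(3u^3-18u^2+36u-27)/(2u^2-6u+32)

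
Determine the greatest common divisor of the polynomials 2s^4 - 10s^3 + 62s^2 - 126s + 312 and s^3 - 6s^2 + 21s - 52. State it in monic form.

s^2 - 2s + 13

Apply the Euclidean algorithm:
  2s^4 - 10s^3 + 62s^2 - 126s + 312 = (2s + 2)(s^3 - 6s^2 + 21s - 52) + (32s^2 - 64s + 416)
  s^3 - 6s^2 + 21s - 52 = ((1/32)s - 1/8)(32s^2 - 64s + 416) + (0)
Last nonzero remainder: 32s^2 - 64s + 416. Dividing through by 32 gives the monic gcd s^2 - 2s + 13.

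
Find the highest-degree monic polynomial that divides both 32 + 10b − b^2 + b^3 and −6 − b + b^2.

By polynomial division,
  b^3 − b^2 + 10b + 32 = (b)(b^2 − b − 6) + (16b + 32)
  b^2 − b − 6 = ((1/16)b − 3/16)(16b + 32) + (0)
Last nonzero remainder: 16b + 32. Dividing through by 16 gives the monic gcd b + 2.

2 + b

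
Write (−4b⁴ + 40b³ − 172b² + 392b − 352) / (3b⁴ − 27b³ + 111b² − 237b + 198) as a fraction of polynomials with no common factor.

By polynomial division,
  −4b⁴ + 40b³ − 172b² + 392b − 352 = (−4/3)(3b⁴ − 27b³ + 111b² − 237b + 198) + (4b³ − 24b² + 76b − 88)
  3b⁴ − 27b³ + 111b² − 237b + 198 = ((3/4)b − 9/4)(4b³ − 24b² + 76b − 88) + (0)
Last nonzero remainder: 4b³ − 24b² + 76b − 88. Dividing through by 4 gives the monic gcd b³ − 6b² + 19b − 22.
Cancel b³ − 6b² + 19b − 22 from numerator and denominator to get the reduced form.

(−4b + 16)/(3b − 9)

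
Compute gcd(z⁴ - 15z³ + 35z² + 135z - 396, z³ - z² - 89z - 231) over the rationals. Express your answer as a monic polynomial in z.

z² - 8z - 33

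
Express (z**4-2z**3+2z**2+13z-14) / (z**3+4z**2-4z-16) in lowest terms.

(z**3-4z**2+10z-7)/(z**2+2z-8)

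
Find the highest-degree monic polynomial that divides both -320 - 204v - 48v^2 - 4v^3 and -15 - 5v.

1

Euclidean algorithm in ℚ[v]:
  -4v^3 - 48v^2 - 204v - 320 = ((4/5)v^2 + (36/5)v + 96/5)(-5v - 15) + (-32)
  -5v - 15 = ((5/32)v + 15/32)(-32) + (0)
The last nonzero remainder is the constant -32, so the polynomials are coprime and gcd = 1.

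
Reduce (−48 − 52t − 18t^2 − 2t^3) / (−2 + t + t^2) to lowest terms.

(−24 − 14t − 2t^2)/(−1 + t)

By polynomial division,
  −2t^3 − 18t^2 − 52t − 48 = (−2t − 16)(t^2 + t − 2) + (−40t − 80)
  t^2 + t − 2 = (−(1/40)t + 1/40)(−40t − 80) + (0)
Last nonzero remainder: −40t − 80. Dividing through by −40 gives the monic gcd t + 2.
Cancel t + 2 from numerator and denominator to get the reduced form.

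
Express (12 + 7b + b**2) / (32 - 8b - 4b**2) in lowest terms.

(-3 - b)/(-8 + 4b)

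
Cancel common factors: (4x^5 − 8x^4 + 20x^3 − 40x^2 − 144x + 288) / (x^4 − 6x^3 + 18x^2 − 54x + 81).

By polynomial division,
  4x^5 − 8x^4 + 20x^3 − 40x^2 − 144x + 288 = (4x + 16)(x^4 − 6x^3 + 18x^2 − 54x + 81) + (44x^3 − 112x^2 + 396x − 1008)
  x^4 − 6x^3 + 18x^2 − 54x + 81 = ((1/44)x − 19/242)(44x^3 − 112x^2 + 396x − 1008) + ((25/121)x^2 + 225/121)
  44x^3 − 112x^2 + 396x − 1008 = ((5324/25)x − 13552/25)((25/121)x^2 + 225/121) + (0)
Last nonzero remainder: (25/121)x^2 + 225/121. Dividing through by 25/121 gives the monic gcd x^2 + 9.
Cancel x^2 + 9 from numerator and denominator to get the reduced form.

(4x^3 − 8x^2 − 16x + 32)/(x^2 − 6x + 9)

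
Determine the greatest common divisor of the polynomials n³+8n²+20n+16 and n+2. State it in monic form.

Apply the Euclidean algorithm:
  n³+8n²+20n+16 = (n²+6n+8)(n+2) + (0)
The last nonzero remainder n+2 is already monic.

n+2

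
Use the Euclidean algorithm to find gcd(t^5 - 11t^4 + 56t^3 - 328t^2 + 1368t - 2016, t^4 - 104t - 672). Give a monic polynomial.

By polynomial division,
  t^5 - 11t^4 + 56t^3 - 328t^2 + 1368t - 2016 = (t - 11)(t^4 - 104t - 672) + (56t^3 - 224t^2 + 896t - 9408)
  t^4 - 104t - 672 = ((1/56)t + 1/14)(56t^3 - 224t^2 + 896t - 9408) + (0)
Last nonzero remainder: 56t^3 - 224t^2 + 896t - 9408. Dividing through by 56 gives the monic gcd t^3 - 4t^2 + 16t - 168.

t^3 - 4t^2 + 16t - 168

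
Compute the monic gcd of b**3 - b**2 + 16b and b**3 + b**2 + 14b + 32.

By polynomial division,
  b**3 - b**2 + 16b = (b**3 + b**2 + 14b + 32) + (-2b**2 + 2b - 32)
  b**3 + b**2 + 14b + 32 = (-(1/2)b - 1)(-2b**2 + 2b - 32) + (0)
Last nonzero remainder: -2b**2 + 2b - 32. Dividing through by -2 gives the monic gcd b**2 - b + 16.

b**2 - b + 16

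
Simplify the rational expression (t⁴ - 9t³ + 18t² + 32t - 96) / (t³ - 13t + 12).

Euclidean algorithm in ℚ[t]:
  t⁴ - 9t³ + 18t² + 32t - 96 = (t - 9)(t³ - 13t + 12) + (31t² - 97t + 12)
  t³ - 13t + 12 = ((1/31)t + 97/961)(31t² - 97t + 12) + (-(3456/961)t + 10368/961)
  31t² - 97t + 12 = (-(29791/3456)t + 961/864)(-(3456/961)t + 10368/961) + (0)
Last nonzero remainder: -(3456/961)t + 10368/961. Dividing through by -3456/961 gives the monic gcd t - 3.
Cancel t - 3 from numerator and denominator to get the reduced form.

(t³ - 6t² + 32)/(t² + 3t - 4)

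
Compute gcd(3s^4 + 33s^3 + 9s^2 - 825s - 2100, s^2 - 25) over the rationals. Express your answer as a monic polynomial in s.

s^2 - 25

By polynomial division,
  3s^4 + 33s^3 + 9s^2 - 825s - 2100 = (3s^2 + 33s + 84)(s^2 - 25) + (0)
The last nonzero remainder s^2 - 25 is already monic.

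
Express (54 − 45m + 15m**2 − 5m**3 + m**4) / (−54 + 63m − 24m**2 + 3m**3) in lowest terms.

(9 + m**2)/(−9 + 3m)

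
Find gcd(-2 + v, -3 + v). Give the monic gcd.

1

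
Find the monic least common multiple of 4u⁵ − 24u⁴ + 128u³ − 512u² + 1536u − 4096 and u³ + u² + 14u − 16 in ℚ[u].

u⁶ − 7u⁵ + 38u⁴ − 160u³ + 512u² − 1408u + 1024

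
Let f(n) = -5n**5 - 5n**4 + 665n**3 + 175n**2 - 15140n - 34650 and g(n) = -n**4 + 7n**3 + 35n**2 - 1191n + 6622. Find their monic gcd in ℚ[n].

Apply the Euclidean algorithm:
  -5n**5 - 5n**4 + 665n**3 + 175n**2 - 15140n - 34650 = (5n + 40)(-n**4 + 7n**3 + 35n**2 - 1191n + 6622) + (210n**3 + 4730n**2 - 610n - 299530)
  -n**4 + 7n**3 + 35n**2 - 1191n + 6622 = (-(1/210)n + 62/441)(210n**3 + 4730n**2 - 610n - 299530) + (-(279106/441)n**2 - (1116424/441)n + 3070166/63)
  210n**3 + 4730n**2 - 610n - 299530 = (-(46305/139553)n - 857745/139553)(-(279106/441)n**2 - (1116424/441)n + 3070166/63) + (0)
Last nonzero remainder: -(279106/441)n**2 - (1116424/441)n + 3070166/63. Dividing through by -279106/441 gives the monic gcd n**2 + 4n - 77.

n**2 + 4n - 77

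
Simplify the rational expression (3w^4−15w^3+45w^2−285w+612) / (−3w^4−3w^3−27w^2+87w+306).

Apply the Euclidean algorithm:
  3w^4−15w^3+45w^2−285w+612 = (−1)(−3w^4−3w^3−27w^2+87w+306) + (−18w^3+18w^2−198w+918)
  −3w^4−3w^3−27w^2+87w+306 = ((1/6)w+1/3)(−18w^3+18w^2−198w+918) + (0)
Last nonzero remainder: −18w^3+18w^2−198w+918. Dividing through by −18 gives the monic gcd w^3−w^2+11w−51.
Cancel w^3−w^2+11w−51 from numerator and denominator to get the reduced form.

(−w+4)/(w+2)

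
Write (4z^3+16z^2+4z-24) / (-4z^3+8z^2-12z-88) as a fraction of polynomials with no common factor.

Repeated division with remainder:
  4z^3+16z^2+4z-24 = (-1)(-4z^3+8z^2-12z-88) + (24z^2-8z-112)
  -4z^3+8z^2-12z-88 = (-(1/6)z+5/18)(24z^2-8z-112) + (-(256/9)z-512/9)
  24z^2-8z-112 = (-(27/32)z+63/32)(-(256/9)z-512/9) + (0)
Last nonzero remainder: -(256/9)z-512/9. Dividing through by -256/9 gives the monic gcd z+2.
Cancel z+2 from numerator and denominator to get the reduced form.

(-z^2-2z+3)/(z^2-4z+11)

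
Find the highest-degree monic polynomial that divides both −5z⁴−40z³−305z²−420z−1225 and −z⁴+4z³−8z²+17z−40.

z²+z+5

Repeated division with remainder:
  −5z⁴−40z³−305z²−420z−1225 = (5)(−z⁴+4z³−8z²+17z−40) + (−60z³−265z²−505z−1025)
  −z⁴+4z³−8z²+17z−40 = ((1/60)z−101/720)(−60z³−265z²−505z−1025) + (−(5293/144)z²−(5293/144)z−26465/144)
  −60z³−265z²−505z−1025 = ((8640/5293)z+29520/5293)(−(5293/144)z²−(5293/144)z−26465/144) + (0)
Last nonzero remainder: −(5293/144)z²−(5293/144)z−26465/144. Dividing through by −5293/144 gives the monic gcd z²+z+5.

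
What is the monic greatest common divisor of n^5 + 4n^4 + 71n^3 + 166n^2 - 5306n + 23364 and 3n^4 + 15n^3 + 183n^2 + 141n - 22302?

Apply the Euclidean algorithm:
  n^5 + 4n^4 + 71n^3 + 166n^2 - 5306n + 23364 = ((1/3)n - 1/3)(3n^4 + 15n^3 + 183n^2 + 141n - 22302) + (15n^3 + 180n^2 + 2175n + 15930)
  3n^4 + 15n^3 + 183n^2 + 141n - 22302 = ((1/5)n - 7/5)(15n^3 + 180n^2 + 2175n + 15930) + (0)
Last nonzero remainder: 15n^3 + 180n^2 + 2175n + 15930. Dividing through by 15 gives the monic gcd n^3 + 12n^2 + 145n + 1062.

n^3 + 12n^2 + 145n + 1062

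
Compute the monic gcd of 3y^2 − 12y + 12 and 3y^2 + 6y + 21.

1

Euclidean algorithm in ℚ[y]:
  3y^2 − 12y + 12 = (3y^2 + 6y + 21) + (−18y − 9)
  3y^2 + 6y + 21 = (−(1/6)y − 1/4)(−18y − 9) + (75/4)
  −18y − 9 = (−(24/25)y − 12/25)(75/4) + (0)
The last nonzero remainder is the constant 75/4, so the polynomials are coprime and gcd = 1.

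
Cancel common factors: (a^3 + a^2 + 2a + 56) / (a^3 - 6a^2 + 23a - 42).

Apply the Euclidean algorithm:
  a^3 + a^2 + 2a + 56 = (a^3 - 6a^2 + 23a - 42) + (7a^2 - 21a + 98)
  a^3 - 6a^2 + 23a - 42 = ((1/7)a - 3/7)(7a^2 - 21a + 98) + (0)
Last nonzero remainder: 7a^2 - 21a + 98. Dividing through by 7 gives the monic gcd a^2 - 3a + 14.
Cancel a^2 - 3a + 14 from numerator and denominator to get the reduced form.

(a + 4)/(a - 3)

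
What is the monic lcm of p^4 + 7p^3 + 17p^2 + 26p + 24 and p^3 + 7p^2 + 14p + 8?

Repeated division with remainder:
  p^4 + 7p^3 + 17p^2 + 26p + 24 = (p)(p^3 + 7p^2 + 14p + 8) + (3p^2 + 18p + 24)
  p^3 + 7p^2 + 14p + 8 = ((1/3)p + 1/3)(3p^2 + 18p + 24) + (0)
Last nonzero remainder: 3p^2 + 18p + 24. Dividing through by 3 gives the monic gcd p^2 + 6p + 8.
Then lcm(f, g) = f·g / gcd(f, g); expanding and making the result monic gives the answer.

p^5 + 8p^4 + 24p^3 + 43p^2 + 50p + 24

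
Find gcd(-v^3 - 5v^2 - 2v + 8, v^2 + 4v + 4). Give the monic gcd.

By polynomial division,
  -v^3 - 5v^2 - 2v + 8 = (-v - 1)(v^2 + 4v + 4) + (6v + 12)
  v^2 + 4v + 4 = ((1/6)v + 1/3)(6v + 12) + (0)
Last nonzero remainder: 6v + 12. Dividing through by 6 gives the monic gcd v + 2.

v + 2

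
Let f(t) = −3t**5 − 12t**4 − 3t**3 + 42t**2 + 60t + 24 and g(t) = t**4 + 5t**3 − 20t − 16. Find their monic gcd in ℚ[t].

t**3 + t**2 − 4t − 4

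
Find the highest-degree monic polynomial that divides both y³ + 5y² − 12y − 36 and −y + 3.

By polynomial division,
  y³ + 5y² − 12y − 36 = (−y² − 8y − 12)(−y + 3) + (0)
Last nonzero remainder: −y + 3. Dividing through by −1 gives the monic gcd y − 3.

y − 3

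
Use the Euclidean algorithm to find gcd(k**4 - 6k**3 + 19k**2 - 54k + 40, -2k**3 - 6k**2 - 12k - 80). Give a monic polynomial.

k**2 - k + 10

Euclidean algorithm in ℚ[k]:
  k**4 - 6k**3 + 19k**2 - 54k + 40 = (-(1/2)k + 9/2)(-2k**3 - 6k**2 - 12k - 80) + (40k**2 - 40k + 400)
  -2k**3 - 6k**2 - 12k - 80 = (-(1/20)k - 1/5)(40k**2 - 40k + 400) + (0)
Last nonzero remainder: 40k**2 - 40k + 400. Dividing through by 40 gives the monic gcd k**2 - k + 10.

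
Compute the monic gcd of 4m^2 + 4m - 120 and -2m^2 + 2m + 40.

Repeated division with remainder:
  4m^2 + 4m - 120 = (-2)(-2m^2 + 2m + 40) + (8m - 40)
  -2m^2 + 2m + 40 = (-(1/4)m - 1)(8m - 40) + (0)
Last nonzero remainder: 8m - 40. Dividing through by 8 gives the monic gcd m - 5.

m - 5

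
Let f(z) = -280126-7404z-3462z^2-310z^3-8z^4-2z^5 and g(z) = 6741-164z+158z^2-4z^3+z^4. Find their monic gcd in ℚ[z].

107-6z+z^2

Apply the Euclidean algorithm:
  -2z^5-8z^4-310z^3-3462z^2-7404z-280126 = (-2z-16)(z^4-4z^3+158z^2-164z+6741) + (-58z^3-1262z^2+3454z-172270)
  z^4-4z^3+158z^2-164z+6741 = (-(1/58)z+747/1682)(-58z^3-1262z^2+3454z-172270) + ((654318/841)z^2-(3925908/841)z+70012026/841)
  -58z^3-1262z^2+3454z-172270 = (-(24389/327159)z-96715/46737)((654318/841)z^2-(3925908/841)z+70012026/841) + (0)
Last nonzero remainder: (654318/841)z^2-(3925908/841)z+70012026/841. Dividing through by 654318/841 gives the monic gcd z^2-6z+107.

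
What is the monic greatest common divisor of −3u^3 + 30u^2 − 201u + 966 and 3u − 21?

u − 7

Repeated division with remainder:
  −3u^3 + 30u^2 − 201u + 966 = (−u^2 + 3u − 46)(3u − 21) + (0)
Last nonzero remainder: 3u − 21. Dividing through by 3 gives the monic gcd u − 7.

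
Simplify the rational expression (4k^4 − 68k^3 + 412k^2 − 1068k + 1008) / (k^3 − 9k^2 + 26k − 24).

(4k^2 − 40k + 84)/(k − 2)

Apply the Euclidean algorithm:
  4k^4 − 68k^3 + 412k^2 − 1068k + 1008 = (4k − 32)(k^3 − 9k^2 + 26k − 24) + (20k^2 − 140k + 240)
  k^3 − 9k^2 + 26k − 24 = ((1/20)k − 1/10)(20k^2 − 140k + 240) + (0)
Last nonzero remainder: 20k^2 − 140k + 240. Dividing through by 20 gives the monic gcd k^2 − 7k + 12.
Cancel k^2 − 7k + 12 from numerator and denominator to get the reduced form.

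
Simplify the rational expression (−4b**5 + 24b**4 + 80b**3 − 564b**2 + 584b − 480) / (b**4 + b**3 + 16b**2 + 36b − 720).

(−4b**3 + 28b**2 − 28b + 24)/(b**2 + 36)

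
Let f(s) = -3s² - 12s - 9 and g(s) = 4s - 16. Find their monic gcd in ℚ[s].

1

By polynomial division,
  -3s² - 12s - 9 = (-(3/4)s - 6)(4s - 16) + (-105)
  4s - 16 = (-(4/105)s + 16/105)(-105) + (0)
The last nonzero remainder is the constant -105, so the polynomials are coprime and gcd = 1.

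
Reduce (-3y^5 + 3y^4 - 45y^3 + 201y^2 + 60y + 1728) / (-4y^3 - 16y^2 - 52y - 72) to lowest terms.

(3y^3 - 9y^2 + 36y - 192)/(4y + 8)

Repeated division with remainder:
  -3y^5 + 3y^4 - 45y^3 + 201y^2 + 60y + 1728 = ((3/4)y^2 - (15/4)y + 33/2)(-4y^3 - 16y^2 - 52y - 72) + (324y^2 + 648y + 2916)
  -4y^3 - 16y^2 - 52y - 72 = (-(1/81)y - 2/81)(324y^2 + 648y + 2916) + (0)
Last nonzero remainder: 324y^2 + 648y + 2916. Dividing through by 324 gives the monic gcd y^2 + 2y + 9.
Cancel y^2 + 2y + 9 from numerator and denominator to get the reduced form.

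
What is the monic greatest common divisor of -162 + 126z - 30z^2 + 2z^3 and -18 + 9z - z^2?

-3 + z

Euclidean algorithm in ℚ[z]:
  2z^3 - 30z^2 + 126z - 162 = (-2z + 12)(-z^2 + 9z - 18) + (-18z + 54)
  -z^2 + 9z - 18 = ((1/18)z - 1/3)(-18z + 54) + (0)
Last nonzero remainder: -18z + 54. Dividing through by -18 gives the monic gcd z - 3.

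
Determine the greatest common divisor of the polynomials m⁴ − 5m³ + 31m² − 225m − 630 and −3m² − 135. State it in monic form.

m² + 45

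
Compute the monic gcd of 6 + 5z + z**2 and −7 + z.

Apply the Euclidean algorithm:
  z**2 + 5z + 6 = (z + 12)(z − 7) + (90)
  z − 7 = ((1/90)z − 7/90)(90) + (0)
The last nonzero remainder is the constant 90, so the polynomials are coprime and gcd = 1.

1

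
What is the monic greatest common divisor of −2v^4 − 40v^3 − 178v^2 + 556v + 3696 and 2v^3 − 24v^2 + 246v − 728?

Euclidean algorithm in ℚ[v]:
  −2v^4 − 40v^3 − 178v^2 + 556v + 3696 = (−v − 32)(2v^3 − 24v^2 + 246v − 728) + (−700v^2 + 7700v − 19600)
  2v^3 − 24v^2 + 246v − 728 = (−(1/350)v + 1/350)(−700v^2 + 7700v − 19600) + (168v − 672)
  −700v^2 + 7700v − 19600 = (−(25/6)v + 175/6)(168v − 672) + (0)
Last nonzero remainder: 168v − 672. Dividing through by 168 gives the monic gcd v − 4.

v − 4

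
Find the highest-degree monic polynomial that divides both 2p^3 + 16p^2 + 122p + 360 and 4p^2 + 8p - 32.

p + 4

Euclidean algorithm in ℚ[p]:
  2p^3 + 16p^2 + 122p + 360 = ((1/2)p + 3)(4p^2 + 8p - 32) + (114p + 456)
  4p^2 + 8p - 32 = ((2/57)p - 4/57)(114p + 456) + (0)
Last nonzero remainder: 114p + 456. Dividing through by 114 gives the monic gcd p + 4.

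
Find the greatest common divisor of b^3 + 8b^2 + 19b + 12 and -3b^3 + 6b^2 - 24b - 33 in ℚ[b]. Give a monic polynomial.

Repeated division with remainder:
  b^3 + 8b^2 + 19b + 12 = (-1/3)(-3b^3 + 6b^2 - 24b - 33) + (10b^2 + 11b + 1)
  -3b^3 + 6b^2 - 24b - 33 = (-(3/10)b + 93/100)(10b^2 + 11b + 1) + (-(3393/100)b - 3393/100)
  10b^2 + 11b + 1 = (-(1000/3393)b - 100/3393)(-(3393/100)b - 3393/100) + (0)
Last nonzero remainder: -(3393/100)b - 3393/100. Dividing through by -3393/100 gives the monic gcd b + 1.

b + 1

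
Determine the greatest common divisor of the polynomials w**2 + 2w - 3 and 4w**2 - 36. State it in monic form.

Repeated division with remainder:
  w**2 + 2w - 3 = (1/4)(4w**2 - 36) + (2w + 6)
  4w**2 - 36 = (2w - 6)(2w + 6) + (0)
Last nonzero remainder: 2w + 6. Dividing through by 2 gives the monic gcd w + 3.

w + 3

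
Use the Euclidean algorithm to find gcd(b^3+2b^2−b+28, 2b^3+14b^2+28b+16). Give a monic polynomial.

b+4

Euclidean algorithm in ℚ[b]:
  b^3+2b^2−b+28 = (1/2)(2b^3+14b^2+28b+16) + (−5b^2−15b+20)
  2b^3+14b^2+28b+16 = (−(2/5)b−8/5)(−5b^2−15b+20) + (12b+48)
  −5b^2−15b+20 = (−(5/12)b+5/12)(12b+48) + (0)
Last nonzero remainder: 12b+48. Dividing through by 12 gives the monic gcd b+4.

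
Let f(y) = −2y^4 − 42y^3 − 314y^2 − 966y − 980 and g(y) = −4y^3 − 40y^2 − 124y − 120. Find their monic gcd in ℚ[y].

y^2 + 7y + 10

Repeated division with remainder:
  −2y^4 − 42y^3 − 314y^2 − 966y − 980 = ((1/2)y + 11/2)(−4y^3 − 40y^2 − 124y − 120) + (−32y^2 − 224y − 320)
  −4y^3 − 40y^2 − 124y − 120 = ((1/8)y + 3/8)(−32y^2 − 224y − 320) + (0)
Last nonzero remainder: −32y^2 − 224y − 320. Dividing through by −32 gives the monic gcd y^2 + 7y + 10.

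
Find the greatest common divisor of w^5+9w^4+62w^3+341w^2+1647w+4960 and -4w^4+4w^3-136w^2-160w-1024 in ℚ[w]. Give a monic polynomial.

w^2-3w+32

Euclidean algorithm in ℚ[w]:
  w^5+9w^4+62w^3+341w^2+1647w+4960 = (-(1/4)w-5/2)(-4w^4+4w^3-136w^2-160w-1024) + (38w^3-39w^2+991w+2400)
  -4w^4+4w^3-136w^2-160w-1024 = (-(2/19)w-1/361)(38w^3-39w^2+991w+2400) + (-(11477/361)w^2+(34431/361)w-367264/361)
  38w^3-39w^2+991w+2400 = (-(13718/11477)w-27075/11477)(-(11477/361)w^2+(34431/361)w-367264/361) + (0)
Last nonzero remainder: -(11477/361)w^2+(34431/361)w-367264/361. Dividing through by -11477/361 gives the monic gcd w^2-3w+32.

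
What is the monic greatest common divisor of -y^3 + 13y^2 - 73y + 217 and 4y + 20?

1

Repeated division with remainder:
  -y^3 + 13y^2 - 73y + 217 = (-(1/4)y^2 + (9/2)y - 163/4)(4y + 20) + (1032)
  4y + 20 = ((1/258)y + 5/258)(1032) + (0)
The last nonzero remainder is the constant 1032, so the polynomials are coprime and gcd = 1.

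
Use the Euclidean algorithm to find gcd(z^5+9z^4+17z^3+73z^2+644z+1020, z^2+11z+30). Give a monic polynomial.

z^2+11z+30

By polynomial division,
  z^5+9z^4+17z^3+73z^2+644z+1020 = (z^3−2z^2+9z+34)(z^2+11z+30) + (0)
The last nonzero remainder z^2+11z+30 is already monic.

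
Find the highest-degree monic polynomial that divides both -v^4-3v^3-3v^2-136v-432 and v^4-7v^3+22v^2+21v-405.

Euclidean algorithm in ℚ[v]:
  -v^4-3v^3-3v^2-136v-432 = (-1)(v^4-7v^3+22v^2+21v-405) + (-10v^3+19v^2-115v-837)
  v^4-7v^3+22v^2+21v-405 = (-(1/10)v+51/100)(-10v^3+19v^2-115v-837) + ((81/100)v^2-(81/20)v+2187/100)
  -10v^3+19v^2-115v-837 = (-(1000/81)v-3100/81)((81/100)v^2-(81/20)v+2187/100) + (0)
Last nonzero remainder: (81/100)v^2-(81/20)v+2187/100. Dividing through by 81/100 gives the monic gcd v^2-5v+27.

v^2-5v+27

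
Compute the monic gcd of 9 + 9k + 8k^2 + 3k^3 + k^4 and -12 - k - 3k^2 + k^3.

By polynomial division,
  k^4 + 3k^3 + 8k^2 + 9k + 9 = (k + 6)(k^3 - 3k^2 - k - 12) + (27k^2 + 27k + 81)
  k^3 - 3k^2 - k - 12 = ((1/27)k - 4/27)(27k^2 + 27k + 81) + (0)
Last nonzero remainder: 27k^2 + 27k + 81. Dividing through by 27 gives the monic gcd k^2 + k + 3.

3 + k + k^2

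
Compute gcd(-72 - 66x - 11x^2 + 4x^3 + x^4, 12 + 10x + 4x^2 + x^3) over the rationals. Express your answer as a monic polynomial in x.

2 + x

Repeated division with remainder:
  x^4 + 4x^3 - 11x^2 - 66x - 72 = (x)(x^3 + 4x^2 + 10x + 12) + (-21x^2 - 78x - 72)
  x^3 + 4x^2 + 10x + 12 = (-(1/21)x - 2/147)(-21x^2 - 78x - 72) + ((270/49)x + 540/49)
  -21x^2 - 78x - 72 = (-(343/90)x - 98/15)((270/49)x + 540/49) + (0)
Last nonzero remainder: (270/49)x + 540/49. Dividing through by 270/49 gives the monic gcd x + 2.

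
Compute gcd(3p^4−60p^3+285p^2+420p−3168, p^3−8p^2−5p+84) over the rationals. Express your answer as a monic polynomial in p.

By polynomial division,
  3p^4−60p^3+285p^2+420p−3168 = (3p−36)(p^3−8p^2−5p+84) + (12p^2−12p−144)
  p^3−8p^2−5p+84 = ((1/12)p−7/12)(12p^2−12p−144) + (0)
Last nonzero remainder: 12p^2−12p−144. Dividing through by 12 gives the monic gcd p^2−p−12.

p^2−p−12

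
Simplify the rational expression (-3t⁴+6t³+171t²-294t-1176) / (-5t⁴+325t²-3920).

(3t+6)/(5t+20)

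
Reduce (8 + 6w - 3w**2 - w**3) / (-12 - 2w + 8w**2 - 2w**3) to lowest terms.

Apply the Euclidean algorithm:
  -w**3 - 3w**2 + 6w + 8 = (1/2)(-2w**3 + 8w**2 - 2w - 12) + (-7w**2 + 7w + 14)
  -2w**3 + 8w**2 - 2w - 12 = ((2/7)w - 6/7)(-7w**2 + 7w + 14) + (0)
Last nonzero remainder: -7w**2 + 7w + 14. Dividing through by -7 gives the monic gcd w**2 - w - 2.
Cancel w**2 - w - 2 from numerator and denominator to get the reduced form.

(4 + w)/(-6 + 2w)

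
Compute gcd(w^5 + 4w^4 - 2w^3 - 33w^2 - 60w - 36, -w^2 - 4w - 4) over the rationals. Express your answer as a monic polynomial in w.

w^2 + 4w + 4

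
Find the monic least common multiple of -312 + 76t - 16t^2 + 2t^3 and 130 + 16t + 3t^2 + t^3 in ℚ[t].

-780 + 34t - 2t^2 - 3t^3 + t^4

Euclidean algorithm in ℚ[t]:
  2t^3 - 16t^2 + 76t - 312 = (2)(t^3 + 3t^2 + 16t + 130) + (-22t^2 + 44t - 572)
  t^3 + 3t^2 + 16t + 130 = (-(1/22)t - 5/22)(-22t^2 + 44t - 572) + (0)
Last nonzero remainder: -22t^2 + 44t - 572. Dividing through by -22 gives the monic gcd t^2 - 2t + 26.
Then lcm(f, g) = f·g / gcd(f, g); expanding and making the result monic gives the answer.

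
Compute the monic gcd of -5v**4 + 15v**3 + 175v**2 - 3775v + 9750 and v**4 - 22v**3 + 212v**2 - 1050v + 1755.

Apply the Euclidean algorithm:
  -5v**4 + 15v**3 + 175v**2 - 3775v + 9750 = (-5)(v**4 - 22v**3 + 212v**2 - 1050v + 1755) + (-95v**3 + 1235v**2 - 9025v + 18525)
  v**4 - 22v**3 + 212v**2 - 1050v + 1755 = (-(1/95)v + 9/95)(-95v**3 + 1235v**2 - 9025v + 18525) + (0)
Last nonzero remainder: -95v**3 + 1235v**2 - 9025v + 18525. Dividing through by -95 gives the monic gcd v**3 - 13v**2 + 95v - 195.

v**3 - 13v**2 + 95v - 195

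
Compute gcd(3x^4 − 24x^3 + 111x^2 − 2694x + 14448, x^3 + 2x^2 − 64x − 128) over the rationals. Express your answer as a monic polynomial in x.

Euclidean algorithm in ℚ[x]:
  3x^4 − 24x^3 + 111x^2 − 2694x + 14448 = (3x − 30)(x^3 + 2x^2 − 64x − 128) + (363x^2 − 4230x + 10608)
  x^3 + 2x^2 − 64x − 128 = ((1/363)x + 1652/43923)(363x^2 − 4230x + 10608) + ((964440/14641)x − 7715520/14641)
  363x^2 − 4230x + 10608 = ((1771561/321480)x − 3235661/160740)((964440/14641)x − 7715520/14641) + (0)
Last nonzero remainder: (964440/14641)x − 7715520/14641. Dividing through by 964440/14641 gives the monic gcd x − 8.

x − 8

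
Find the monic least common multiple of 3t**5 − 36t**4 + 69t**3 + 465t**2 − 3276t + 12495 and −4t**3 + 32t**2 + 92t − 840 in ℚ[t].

t**6 − 18t**5 + 95t**4 + 17t**3 − 2022t**2 + 10717t − 24990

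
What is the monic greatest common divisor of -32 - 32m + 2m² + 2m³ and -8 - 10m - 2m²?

4 + 5m + m²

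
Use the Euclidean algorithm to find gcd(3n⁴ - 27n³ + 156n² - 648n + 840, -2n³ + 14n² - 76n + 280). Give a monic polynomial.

n³ - 7n² + 38n - 140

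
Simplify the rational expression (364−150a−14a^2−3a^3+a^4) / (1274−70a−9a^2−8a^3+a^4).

Repeated division with remainder:
  a^4−3a^3−14a^2−150a+364 = (a^4−8a^3−9a^2−70a+1274) + (5a^3−5a^2−80a−910)
  a^4−8a^3−9a^2−70a+1274 = ((1/5)a−7/5)(5a^3−5a^2−80a−910) + (0)
Last nonzero remainder: 5a^3−5a^2−80a−910. Dividing through by 5 gives the monic gcd a^3−a^2−16a−182.
Cancel a^3−a^2−16a−182 from numerator and denominator to get the reduced form.

(−2+a)/(−7+a)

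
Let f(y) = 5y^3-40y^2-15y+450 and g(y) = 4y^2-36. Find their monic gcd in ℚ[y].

y+3

Repeated division with remainder:
  5y^3-40y^2-15y+450 = ((5/4)y-10)(4y^2-36) + (30y+90)
  4y^2-36 = ((2/15)y-2/5)(30y+90) + (0)
Last nonzero remainder: 30y+90. Dividing through by 30 gives the monic gcd y+3.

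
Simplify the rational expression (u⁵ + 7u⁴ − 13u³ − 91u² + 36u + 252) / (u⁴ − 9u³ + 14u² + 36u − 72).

(u² + 10u + 21)/(u − 6)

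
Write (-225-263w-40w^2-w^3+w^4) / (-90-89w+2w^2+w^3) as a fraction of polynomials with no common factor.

By polynomial division,
  w^4-w^3-40w^2-263w-225 = (w-3)(w^3+2w^2-89w-90) + (55w^2-440w-495)
  w^3+2w^2-89w-90 = ((1/55)w+2/11)(55w^2-440w-495) + (0)
Last nonzero remainder: 55w^2-440w-495. Dividing through by 55 gives the monic gcd w^2-8w-9.
Cancel w^2-8w-9 from numerator and denominator to get the reduced form.

(25+7w+w^2)/(10+w)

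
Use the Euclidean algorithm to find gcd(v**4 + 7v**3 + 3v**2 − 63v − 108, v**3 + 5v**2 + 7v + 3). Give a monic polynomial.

v + 3

Repeated division with remainder:
  v**4 + 7v**3 + 3v**2 − 63v − 108 = (v + 2)(v**3 + 5v**2 + 7v + 3) + (−14v**2 − 80v − 114)
  v**3 + 5v**2 + 7v + 3 = (−(1/14)v + 5/98)(−14v**2 − 80v − 114) + ((144/49)v + 432/49)
  −14v**2 − 80v − 114 = (−(343/72)v − 931/72)((144/49)v + 432/49) + (0)
Last nonzero remainder: (144/49)v + 432/49. Dividing through by 144/49 gives the monic gcd v + 3.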